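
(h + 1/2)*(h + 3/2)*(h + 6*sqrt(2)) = h^3 + 2*h^2 + 6*sqrt(2)*h^2 + 3*h/4 + 12*sqrt(2)*h + 9*sqrt(2)/2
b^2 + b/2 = b*(b + 1/2)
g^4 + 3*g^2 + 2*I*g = g*(g - 2*I)*(g + I)^2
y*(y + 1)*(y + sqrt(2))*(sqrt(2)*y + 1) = sqrt(2)*y^4 + sqrt(2)*y^3 + 3*y^3 + sqrt(2)*y^2 + 3*y^2 + sqrt(2)*y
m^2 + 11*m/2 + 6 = (m + 3/2)*(m + 4)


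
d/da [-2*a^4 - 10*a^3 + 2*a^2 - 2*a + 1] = -8*a^3 - 30*a^2 + 4*a - 2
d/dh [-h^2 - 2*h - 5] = -2*h - 2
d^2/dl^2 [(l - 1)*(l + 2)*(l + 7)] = 6*l + 16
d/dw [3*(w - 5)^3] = 9*(w - 5)^2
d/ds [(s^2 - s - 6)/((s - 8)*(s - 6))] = (-13*s^2 + 108*s - 132)/(s^4 - 28*s^3 + 292*s^2 - 1344*s + 2304)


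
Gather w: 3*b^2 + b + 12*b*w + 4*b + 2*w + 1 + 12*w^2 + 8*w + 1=3*b^2 + 5*b + 12*w^2 + w*(12*b + 10) + 2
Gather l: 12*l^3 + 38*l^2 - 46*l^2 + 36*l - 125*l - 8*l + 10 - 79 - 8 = 12*l^3 - 8*l^2 - 97*l - 77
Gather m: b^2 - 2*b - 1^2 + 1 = b^2 - 2*b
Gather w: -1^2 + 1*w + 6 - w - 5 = 0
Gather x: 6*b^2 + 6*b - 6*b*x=6*b^2 - 6*b*x + 6*b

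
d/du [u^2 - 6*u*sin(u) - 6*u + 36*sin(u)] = -6*u*cos(u) + 2*u - 6*sin(u) + 36*cos(u) - 6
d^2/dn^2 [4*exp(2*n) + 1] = 16*exp(2*n)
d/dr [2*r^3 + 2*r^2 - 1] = 2*r*(3*r + 2)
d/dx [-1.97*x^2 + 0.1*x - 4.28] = 0.1 - 3.94*x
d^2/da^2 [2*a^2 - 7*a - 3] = 4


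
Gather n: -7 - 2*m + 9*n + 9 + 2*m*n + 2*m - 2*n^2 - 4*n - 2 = -2*n^2 + n*(2*m + 5)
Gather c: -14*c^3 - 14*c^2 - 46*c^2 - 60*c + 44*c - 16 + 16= -14*c^3 - 60*c^2 - 16*c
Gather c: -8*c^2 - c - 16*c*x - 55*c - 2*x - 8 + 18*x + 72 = -8*c^2 + c*(-16*x - 56) + 16*x + 64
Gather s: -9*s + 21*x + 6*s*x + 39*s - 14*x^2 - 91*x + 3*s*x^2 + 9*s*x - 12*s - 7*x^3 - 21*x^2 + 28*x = s*(3*x^2 + 15*x + 18) - 7*x^3 - 35*x^2 - 42*x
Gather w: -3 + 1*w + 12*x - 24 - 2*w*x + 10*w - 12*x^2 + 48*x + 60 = w*(11 - 2*x) - 12*x^2 + 60*x + 33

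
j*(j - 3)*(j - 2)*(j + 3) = j^4 - 2*j^3 - 9*j^2 + 18*j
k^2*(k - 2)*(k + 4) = k^4 + 2*k^3 - 8*k^2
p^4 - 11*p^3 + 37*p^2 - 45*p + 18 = (p - 6)*(p - 3)*(p - 1)^2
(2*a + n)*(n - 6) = 2*a*n - 12*a + n^2 - 6*n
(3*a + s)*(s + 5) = 3*a*s + 15*a + s^2 + 5*s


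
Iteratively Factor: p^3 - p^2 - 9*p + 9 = (p - 3)*(p^2 + 2*p - 3) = (p - 3)*(p - 1)*(p + 3)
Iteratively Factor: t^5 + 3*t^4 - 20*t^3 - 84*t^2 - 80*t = (t - 5)*(t^4 + 8*t^3 + 20*t^2 + 16*t) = (t - 5)*(t + 2)*(t^3 + 6*t^2 + 8*t) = (t - 5)*(t + 2)*(t + 4)*(t^2 + 2*t) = (t - 5)*(t + 2)^2*(t + 4)*(t)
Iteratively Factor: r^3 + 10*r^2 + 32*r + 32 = (r + 4)*(r^2 + 6*r + 8) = (r + 4)^2*(r + 2)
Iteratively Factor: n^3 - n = (n + 1)*(n^2 - n) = (n - 1)*(n + 1)*(n)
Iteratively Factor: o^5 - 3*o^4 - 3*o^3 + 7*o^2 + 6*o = (o - 2)*(o^4 - o^3 - 5*o^2 - 3*o) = o*(o - 2)*(o^3 - o^2 - 5*o - 3) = o*(o - 2)*(o + 1)*(o^2 - 2*o - 3) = o*(o - 2)*(o + 1)^2*(o - 3)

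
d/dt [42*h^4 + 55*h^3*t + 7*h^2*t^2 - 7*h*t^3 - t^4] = 55*h^3 + 14*h^2*t - 21*h*t^2 - 4*t^3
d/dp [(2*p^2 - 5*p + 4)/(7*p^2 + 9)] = 5*(7*p^2 - 4*p - 9)/(49*p^4 + 126*p^2 + 81)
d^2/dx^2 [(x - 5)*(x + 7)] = 2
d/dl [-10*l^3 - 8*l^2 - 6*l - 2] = -30*l^2 - 16*l - 6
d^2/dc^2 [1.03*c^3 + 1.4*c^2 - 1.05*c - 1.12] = 6.18*c + 2.8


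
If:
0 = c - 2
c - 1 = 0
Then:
No Solution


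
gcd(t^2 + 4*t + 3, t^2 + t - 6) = t + 3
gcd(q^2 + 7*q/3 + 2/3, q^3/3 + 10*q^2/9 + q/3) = q + 1/3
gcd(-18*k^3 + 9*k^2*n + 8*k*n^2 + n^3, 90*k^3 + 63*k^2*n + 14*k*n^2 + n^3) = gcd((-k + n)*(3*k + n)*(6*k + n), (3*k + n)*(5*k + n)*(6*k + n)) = 18*k^2 + 9*k*n + n^2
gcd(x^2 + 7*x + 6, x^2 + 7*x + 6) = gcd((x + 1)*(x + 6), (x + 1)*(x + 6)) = x^2 + 7*x + 6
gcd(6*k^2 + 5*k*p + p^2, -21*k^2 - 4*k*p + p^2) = 3*k + p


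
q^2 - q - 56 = (q - 8)*(q + 7)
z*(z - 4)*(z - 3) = z^3 - 7*z^2 + 12*z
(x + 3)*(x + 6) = x^2 + 9*x + 18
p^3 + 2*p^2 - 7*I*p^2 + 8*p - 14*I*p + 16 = (p + 2)*(p - 8*I)*(p + I)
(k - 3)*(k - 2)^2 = k^3 - 7*k^2 + 16*k - 12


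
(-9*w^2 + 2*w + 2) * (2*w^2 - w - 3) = -18*w^4 + 13*w^3 + 29*w^2 - 8*w - 6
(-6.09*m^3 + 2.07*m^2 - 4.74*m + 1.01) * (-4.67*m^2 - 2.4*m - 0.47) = 28.4403*m^5 + 4.9491*m^4 + 20.0301*m^3 + 5.6864*m^2 - 0.1962*m - 0.4747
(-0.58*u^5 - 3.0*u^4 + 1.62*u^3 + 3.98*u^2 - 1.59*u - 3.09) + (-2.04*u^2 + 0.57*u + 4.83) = -0.58*u^5 - 3.0*u^4 + 1.62*u^3 + 1.94*u^2 - 1.02*u + 1.74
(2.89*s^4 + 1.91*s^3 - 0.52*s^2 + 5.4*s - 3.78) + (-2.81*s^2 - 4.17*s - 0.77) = 2.89*s^4 + 1.91*s^3 - 3.33*s^2 + 1.23*s - 4.55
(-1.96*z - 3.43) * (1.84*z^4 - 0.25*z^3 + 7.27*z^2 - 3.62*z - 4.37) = -3.6064*z^5 - 5.8212*z^4 - 13.3917*z^3 - 17.8409*z^2 + 20.9818*z + 14.9891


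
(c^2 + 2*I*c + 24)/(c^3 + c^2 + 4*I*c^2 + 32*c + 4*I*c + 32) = (c + 6*I)/(c^2 + c*(1 + 8*I) + 8*I)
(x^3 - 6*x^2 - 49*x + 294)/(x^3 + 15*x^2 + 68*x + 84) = (x^2 - 13*x + 42)/(x^2 + 8*x + 12)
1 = 1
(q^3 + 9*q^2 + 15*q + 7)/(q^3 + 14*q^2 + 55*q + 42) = (q + 1)/(q + 6)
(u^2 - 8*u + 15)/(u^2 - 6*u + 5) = (u - 3)/(u - 1)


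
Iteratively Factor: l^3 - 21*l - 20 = (l - 5)*(l^2 + 5*l + 4) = (l - 5)*(l + 1)*(l + 4)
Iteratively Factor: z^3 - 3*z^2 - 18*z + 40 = (z + 4)*(z^2 - 7*z + 10) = (z - 2)*(z + 4)*(z - 5)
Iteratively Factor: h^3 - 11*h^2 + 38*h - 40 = (h - 2)*(h^2 - 9*h + 20) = (h - 4)*(h - 2)*(h - 5)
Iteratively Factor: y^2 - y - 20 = (y + 4)*(y - 5)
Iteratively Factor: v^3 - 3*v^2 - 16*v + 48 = (v - 3)*(v^2 - 16) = (v - 4)*(v - 3)*(v + 4)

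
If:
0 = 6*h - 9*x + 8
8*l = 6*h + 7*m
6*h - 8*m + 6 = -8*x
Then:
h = 3*x/2 - 4/3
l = 191*x/64 - 39/32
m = 17*x/8 - 1/4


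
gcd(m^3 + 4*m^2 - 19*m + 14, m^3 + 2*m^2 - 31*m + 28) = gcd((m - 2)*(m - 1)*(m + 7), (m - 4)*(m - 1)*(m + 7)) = m^2 + 6*m - 7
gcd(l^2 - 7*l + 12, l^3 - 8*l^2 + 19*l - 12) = l^2 - 7*l + 12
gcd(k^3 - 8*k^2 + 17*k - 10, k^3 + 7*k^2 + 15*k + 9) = 1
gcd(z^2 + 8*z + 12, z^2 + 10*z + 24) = z + 6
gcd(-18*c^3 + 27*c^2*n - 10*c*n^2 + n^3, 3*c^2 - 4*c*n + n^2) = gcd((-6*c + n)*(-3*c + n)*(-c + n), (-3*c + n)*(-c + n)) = 3*c^2 - 4*c*n + n^2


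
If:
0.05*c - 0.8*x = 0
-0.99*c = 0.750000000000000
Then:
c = -0.76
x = -0.05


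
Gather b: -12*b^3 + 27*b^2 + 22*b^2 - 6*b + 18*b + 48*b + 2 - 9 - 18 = -12*b^3 + 49*b^2 + 60*b - 25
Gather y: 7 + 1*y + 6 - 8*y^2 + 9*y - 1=-8*y^2 + 10*y + 12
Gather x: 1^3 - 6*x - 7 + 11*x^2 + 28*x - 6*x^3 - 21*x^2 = -6*x^3 - 10*x^2 + 22*x - 6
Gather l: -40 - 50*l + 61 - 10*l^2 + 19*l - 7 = -10*l^2 - 31*l + 14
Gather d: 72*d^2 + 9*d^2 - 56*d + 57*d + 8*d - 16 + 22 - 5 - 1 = 81*d^2 + 9*d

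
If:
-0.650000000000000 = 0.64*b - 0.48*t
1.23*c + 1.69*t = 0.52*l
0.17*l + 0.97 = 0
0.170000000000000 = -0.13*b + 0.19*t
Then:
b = -0.71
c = -2.98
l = -5.71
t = 0.41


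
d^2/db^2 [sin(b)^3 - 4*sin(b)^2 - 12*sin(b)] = -9*sin(b)^3 + 16*sin(b)^2 + 18*sin(b) - 8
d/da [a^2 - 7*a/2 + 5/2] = 2*a - 7/2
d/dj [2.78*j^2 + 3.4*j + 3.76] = 5.56*j + 3.4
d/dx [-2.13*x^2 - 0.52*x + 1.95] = -4.26*x - 0.52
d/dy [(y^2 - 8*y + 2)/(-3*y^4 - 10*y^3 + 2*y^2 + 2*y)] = 2*(3*y^5 - 31*y^4 - 68*y^3 + 39*y^2 - 4*y - 2)/(y^2*(9*y^6 + 60*y^5 + 88*y^4 - 52*y^3 - 36*y^2 + 8*y + 4))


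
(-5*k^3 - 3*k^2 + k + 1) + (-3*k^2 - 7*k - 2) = -5*k^3 - 6*k^2 - 6*k - 1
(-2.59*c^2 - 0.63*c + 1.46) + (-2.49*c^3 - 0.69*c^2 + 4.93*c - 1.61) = -2.49*c^3 - 3.28*c^2 + 4.3*c - 0.15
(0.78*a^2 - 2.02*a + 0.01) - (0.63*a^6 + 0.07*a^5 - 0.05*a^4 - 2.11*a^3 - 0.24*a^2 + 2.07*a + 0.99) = -0.63*a^6 - 0.07*a^5 + 0.05*a^4 + 2.11*a^3 + 1.02*a^2 - 4.09*a - 0.98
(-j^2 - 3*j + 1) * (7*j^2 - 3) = -7*j^4 - 21*j^3 + 10*j^2 + 9*j - 3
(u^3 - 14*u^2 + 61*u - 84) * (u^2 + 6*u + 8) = u^5 - 8*u^4 - 15*u^3 + 170*u^2 - 16*u - 672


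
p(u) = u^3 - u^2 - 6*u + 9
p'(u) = 3*u^2 - 2*u - 6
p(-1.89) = 10.02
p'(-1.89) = 8.50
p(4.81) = 68.29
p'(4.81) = 53.79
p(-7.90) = -499.05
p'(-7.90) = 197.03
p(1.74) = 0.80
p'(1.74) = -0.40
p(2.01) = 1.02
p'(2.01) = 2.10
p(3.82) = 27.23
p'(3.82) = 30.14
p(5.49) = 111.39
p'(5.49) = 73.44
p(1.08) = 2.61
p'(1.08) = -4.66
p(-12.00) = -1791.00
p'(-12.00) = 450.00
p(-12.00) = -1791.00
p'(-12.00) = 450.00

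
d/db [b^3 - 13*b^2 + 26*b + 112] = 3*b^2 - 26*b + 26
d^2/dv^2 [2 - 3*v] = 0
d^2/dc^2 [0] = 0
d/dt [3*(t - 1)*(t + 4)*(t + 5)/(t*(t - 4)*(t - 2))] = 6*(-7*t^4 - 3*t^3 + 95*t^2 - 120*t + 80)/(t^2*(t^4 - 12*t^3 + 52*t^2 - 96*t + 64))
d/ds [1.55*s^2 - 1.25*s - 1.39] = 3.1*s - 1.25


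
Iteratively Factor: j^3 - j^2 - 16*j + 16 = (j - 1)*(j^2 - 16) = (j - 4)*(j - 1)*(j + 4)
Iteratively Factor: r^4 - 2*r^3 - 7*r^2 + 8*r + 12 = (r + 1)*(r^3 - 3*r^2 - 4*r + 12) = (r - 2)*(r + 1)*(r^2 - r - 6) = (r - 3)*(r - 2)*(r + 1)*(r + 2)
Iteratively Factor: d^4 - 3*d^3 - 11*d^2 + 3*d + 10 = (d + 2)*(d^3 - 5*d^2 - d + 5) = (d + 1)*(d + 2)*(d^2 - 6*d + 5) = (d - 1)*(d + 1)*(d + 2)*(d - 5)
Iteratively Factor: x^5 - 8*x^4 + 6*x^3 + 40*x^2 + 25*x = (x - 5)*(x^4 - 3*x^3 - 9*x^2 - 5*x) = (x - 5)^2*(x^3 + 2*x^2 + x) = (x - 5)^2*(x + 1)*(x^2 + x) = x*(x - 5)^2*(x + 1)*(x + 1)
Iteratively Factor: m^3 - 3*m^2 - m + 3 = (m - 1)*(m^2 - 2*m - 3) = (m - 3)*(m - 1)*(m + 1)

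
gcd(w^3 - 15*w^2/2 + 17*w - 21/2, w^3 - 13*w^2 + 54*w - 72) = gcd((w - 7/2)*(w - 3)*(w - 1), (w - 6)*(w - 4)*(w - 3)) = w - 3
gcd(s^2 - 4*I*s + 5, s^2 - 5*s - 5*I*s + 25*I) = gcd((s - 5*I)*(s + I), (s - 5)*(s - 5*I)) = s - 5*I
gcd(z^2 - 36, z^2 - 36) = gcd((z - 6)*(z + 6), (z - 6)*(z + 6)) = z^2 - 36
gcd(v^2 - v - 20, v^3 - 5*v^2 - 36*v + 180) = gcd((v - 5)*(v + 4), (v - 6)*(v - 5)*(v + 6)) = v - 5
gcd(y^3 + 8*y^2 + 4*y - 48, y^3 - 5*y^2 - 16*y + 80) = y + 4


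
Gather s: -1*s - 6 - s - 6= -2*s - 12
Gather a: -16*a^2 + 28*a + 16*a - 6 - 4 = -16*a^2 + 44*a - 10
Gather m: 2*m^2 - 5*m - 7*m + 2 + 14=2*m^2 - 12*m + 16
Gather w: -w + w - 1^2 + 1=0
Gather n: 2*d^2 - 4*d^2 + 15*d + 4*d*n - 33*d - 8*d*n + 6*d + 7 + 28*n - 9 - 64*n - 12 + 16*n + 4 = -2*d^2 - 12*d + n*(-4*d - 20) - 10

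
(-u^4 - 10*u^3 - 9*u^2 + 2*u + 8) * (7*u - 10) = -7*u^5 - 60*u^4 + 37*u^3 + 104*u^2 + 36*u - 80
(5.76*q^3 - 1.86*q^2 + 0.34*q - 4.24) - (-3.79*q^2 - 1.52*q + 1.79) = 5.76*q^3 + 1.93*q^2 + 1.86*q - 6.03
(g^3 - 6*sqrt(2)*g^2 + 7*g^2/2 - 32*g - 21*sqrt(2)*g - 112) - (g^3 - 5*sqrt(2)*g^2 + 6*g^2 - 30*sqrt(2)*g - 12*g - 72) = -5*g^2/2 - sqrt(2)*g^2 - 20*g + 9*sqrt(2)*g - 40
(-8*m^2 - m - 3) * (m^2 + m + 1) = -8*m^4 - 9*m^3 - 12*m^2 - 4*m - 3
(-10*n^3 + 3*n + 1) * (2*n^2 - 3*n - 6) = -20*n^5 + 30*n^4 + 66*n^3 - 7*n^2 - 21*n - 6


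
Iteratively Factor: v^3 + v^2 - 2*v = (v - 1)*(v^2 + 2*v) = (v - 1)*(v + 2)*(v)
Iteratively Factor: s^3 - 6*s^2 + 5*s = (s - 1)*(s^2 - 5*s) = (s - 5)*(s - 1)*(s)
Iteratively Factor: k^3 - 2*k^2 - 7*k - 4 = (k + 1)*(k^2 - 3*k - 4) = (k + 1)^2*(k - 4)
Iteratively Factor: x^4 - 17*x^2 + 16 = (x + 1)*(x^3 - x^2 - 16*x + 16) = (x - 1)*(x + 1)*(x^2 - 16) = (x - 4)*(x - 1)*(x + 1)*(x + 4)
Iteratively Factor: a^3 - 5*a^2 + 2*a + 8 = (a + 1)*(a^2 - 6*a + 8) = (a - 2)*(a + 1)*(a - 4)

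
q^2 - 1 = (q - 1)*(q + 1)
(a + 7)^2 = a^2 + 14*a + 49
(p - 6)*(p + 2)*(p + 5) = p^3 + p^2 - 32*p - 60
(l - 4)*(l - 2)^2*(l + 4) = l^4 - 4*l^3 - 12*l^2 + 64*l - 64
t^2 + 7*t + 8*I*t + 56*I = (t + 7)*(t + 8*I)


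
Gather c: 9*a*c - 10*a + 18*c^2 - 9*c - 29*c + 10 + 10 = -10*a + 18*c^2 + c*(9*a - 38) + 20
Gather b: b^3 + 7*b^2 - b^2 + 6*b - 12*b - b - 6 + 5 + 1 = b^3 + 6*b^2 - 7*b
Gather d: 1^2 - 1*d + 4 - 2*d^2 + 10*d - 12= -2*d^2 + 9*d - 7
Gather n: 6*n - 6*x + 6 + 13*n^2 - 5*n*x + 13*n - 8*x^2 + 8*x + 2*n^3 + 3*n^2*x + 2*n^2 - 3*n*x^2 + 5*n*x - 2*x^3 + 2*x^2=2*n^3 + n^2*(3*x + 15) + n*(19 - 3*x^2) - 2*x^3 - 6*x^2 + 2*x + 6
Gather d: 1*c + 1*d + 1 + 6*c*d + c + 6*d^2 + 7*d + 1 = 2*c + 6*d^2 + d*(6*c + 8) + 2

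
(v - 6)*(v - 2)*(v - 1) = v^3 - 9*v^2 + 20*v - 12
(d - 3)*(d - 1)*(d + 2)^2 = d^4 - 9*d^2 - 4*d + 12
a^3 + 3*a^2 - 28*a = a*(a - 4)*(a + 7)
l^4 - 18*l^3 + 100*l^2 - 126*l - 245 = (l - 7)^2*(l - 5)*(l + 1)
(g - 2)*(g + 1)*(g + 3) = g^3 + 2*g^2 - 5*g - 6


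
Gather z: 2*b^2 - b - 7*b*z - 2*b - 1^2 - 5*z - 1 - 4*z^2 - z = 2*b^2 - 3*b - 4*z^2 + z*(-7*b - 6) - 2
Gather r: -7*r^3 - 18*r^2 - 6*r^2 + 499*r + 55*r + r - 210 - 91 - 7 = -7*r^3 - 24*r^2 + 555*r - 308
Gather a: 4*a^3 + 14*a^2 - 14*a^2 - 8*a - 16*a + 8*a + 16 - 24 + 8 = 4*a^3 - 16*a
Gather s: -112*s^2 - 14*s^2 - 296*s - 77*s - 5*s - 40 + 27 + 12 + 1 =-126*s^2 - 378*s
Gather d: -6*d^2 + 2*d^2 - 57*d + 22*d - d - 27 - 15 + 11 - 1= -4*d^2 - 36*d - 32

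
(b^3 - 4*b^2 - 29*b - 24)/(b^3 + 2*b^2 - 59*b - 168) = (b + 1)/(b + 7)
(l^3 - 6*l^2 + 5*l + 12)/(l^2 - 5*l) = (l^3 - 6*l^2 + 5*l + 12)/(l*(l - 5))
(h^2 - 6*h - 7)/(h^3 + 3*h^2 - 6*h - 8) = (h - 7)/(h^2 + 2*h - 8)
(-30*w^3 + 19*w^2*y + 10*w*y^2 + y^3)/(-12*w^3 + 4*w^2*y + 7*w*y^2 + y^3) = (5*w + y)/(2*w + y)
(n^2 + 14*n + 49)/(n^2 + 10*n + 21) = (n + 7)/(n + 3)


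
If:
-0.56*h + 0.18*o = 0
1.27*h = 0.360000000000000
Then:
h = 0.28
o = 0.88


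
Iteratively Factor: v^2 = (v)*(v)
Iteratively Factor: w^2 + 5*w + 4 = (w + 1)*(w + 4)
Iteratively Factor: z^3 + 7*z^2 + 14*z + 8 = (z + 1)*(z^2 + 6*z + 8) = (z + 1)*(z + 4)*(z + 2)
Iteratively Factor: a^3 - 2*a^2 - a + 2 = (a - 1)*(a^2 - a - 2) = (a - 1)*(a + 1)*(a - 2)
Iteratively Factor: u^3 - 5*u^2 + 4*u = (u)*(u^2 - 5*u + 4) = u*(u - 4)*(u - 1)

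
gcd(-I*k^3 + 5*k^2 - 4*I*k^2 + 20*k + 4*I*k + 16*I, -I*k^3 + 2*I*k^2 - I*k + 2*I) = k + I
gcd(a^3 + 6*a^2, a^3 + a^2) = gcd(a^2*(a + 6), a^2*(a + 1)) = a^2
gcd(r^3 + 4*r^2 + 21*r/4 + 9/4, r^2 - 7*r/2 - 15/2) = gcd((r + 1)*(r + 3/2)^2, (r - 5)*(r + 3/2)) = r + 3/2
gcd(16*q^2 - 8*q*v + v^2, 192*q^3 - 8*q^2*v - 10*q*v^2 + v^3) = 1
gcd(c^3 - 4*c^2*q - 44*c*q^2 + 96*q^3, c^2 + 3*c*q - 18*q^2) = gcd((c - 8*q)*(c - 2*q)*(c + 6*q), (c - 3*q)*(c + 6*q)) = c + 6*q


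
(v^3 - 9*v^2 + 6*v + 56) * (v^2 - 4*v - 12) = v^5 - 13*v^4 + 30*v^3 + 140*v^2 - 296*v - 672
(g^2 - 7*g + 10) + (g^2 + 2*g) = 2*g^2 - 5*g + 10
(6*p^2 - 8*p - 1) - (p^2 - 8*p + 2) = 5*p^2 - 3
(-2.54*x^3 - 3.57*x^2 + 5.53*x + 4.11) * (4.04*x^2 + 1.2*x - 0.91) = -10.2616*x^5 - 17.4708*x^4 + 20.3686*x^3 + 26.4891*x^2 - 0.1003*x - 3.7401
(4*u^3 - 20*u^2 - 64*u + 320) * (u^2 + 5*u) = 4*u^5 - 164*u^3 + 1600*u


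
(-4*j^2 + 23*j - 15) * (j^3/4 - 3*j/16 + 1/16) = -j^5 + 23*j^4/4 - 3*j^3 - 73*j^2/16 + 17*j/4 - 15/16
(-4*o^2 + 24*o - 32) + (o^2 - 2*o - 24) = -3*o^2 + 22*o - 56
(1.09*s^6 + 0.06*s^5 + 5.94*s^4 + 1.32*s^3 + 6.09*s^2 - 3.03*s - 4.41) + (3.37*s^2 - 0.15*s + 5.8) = 1.09*s^6 + 0.06*s^5 + 5.94*s^4 + 1.32*s^3 + 9.46*s^2 - 3.18*s + 1.39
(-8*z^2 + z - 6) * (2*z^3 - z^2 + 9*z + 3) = -16*z^5 + 10*z^4 - 85*z^3 - 9*z^2 - 51*z - 18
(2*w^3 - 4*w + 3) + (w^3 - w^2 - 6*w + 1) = 3*w^3 - w^2 - 10*w + 4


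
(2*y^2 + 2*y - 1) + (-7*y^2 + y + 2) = -5*y^2 + 3*y + 1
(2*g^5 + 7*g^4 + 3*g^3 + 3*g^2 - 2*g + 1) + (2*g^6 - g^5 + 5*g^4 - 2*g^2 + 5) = 2*g^6 + g^5 + 12*g^4 + 3*g^3 + g^2 - 2*g + 6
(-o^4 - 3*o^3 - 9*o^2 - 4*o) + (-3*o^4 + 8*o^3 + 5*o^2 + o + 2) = -4*o^4 + 5*o^3 - 4*o^2 - 3*o + 2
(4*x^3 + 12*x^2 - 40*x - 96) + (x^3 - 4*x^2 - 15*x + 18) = 5*x^3 + 8*x^2 - 55*x - 78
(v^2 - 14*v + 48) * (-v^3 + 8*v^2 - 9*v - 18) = -v^5 + 22*v^4 - 169*v^3 + 492*v^2 - 180*v - 864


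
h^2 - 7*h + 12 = (h - 4)*(h - 3)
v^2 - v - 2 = (v - 2)*(v + 1)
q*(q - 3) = q^2 - 3*q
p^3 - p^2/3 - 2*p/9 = p*(p - 2/3)*(p + 1/3)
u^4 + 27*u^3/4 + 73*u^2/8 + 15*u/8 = u*(u + 1/4)*(u + 3/2)*(u + 5)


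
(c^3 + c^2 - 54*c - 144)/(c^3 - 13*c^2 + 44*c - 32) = (c^2 + 9*c + 18)/(c^2 - 5*c + 4)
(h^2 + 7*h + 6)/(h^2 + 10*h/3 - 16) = 3*(h + 1)/(3*h - 8)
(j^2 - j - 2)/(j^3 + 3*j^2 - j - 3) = (j - 2)/(j^2 + 2*j - 3)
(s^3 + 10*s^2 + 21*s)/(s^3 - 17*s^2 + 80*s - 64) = s*(s^2 + 10*s + 21)/(s^3 - 17*s^2 + 80*s - 64)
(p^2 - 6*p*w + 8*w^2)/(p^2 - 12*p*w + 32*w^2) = (p - 2*w)/(p - 8*w)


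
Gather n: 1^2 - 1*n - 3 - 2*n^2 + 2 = -2*n^2 - n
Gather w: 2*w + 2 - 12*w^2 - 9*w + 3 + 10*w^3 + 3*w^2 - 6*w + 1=10*w^3 - 9*w^2 - 13*w + 6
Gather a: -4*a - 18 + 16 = -4*a - 2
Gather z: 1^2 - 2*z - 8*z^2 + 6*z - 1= -8*z^2 + 4*z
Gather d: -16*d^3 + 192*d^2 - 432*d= -16*d^3 + 192*d^2 - 432*d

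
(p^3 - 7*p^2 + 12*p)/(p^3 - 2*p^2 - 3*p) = (p - 4)/(p + 1)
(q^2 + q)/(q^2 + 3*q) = (q + 1)/(q + 3)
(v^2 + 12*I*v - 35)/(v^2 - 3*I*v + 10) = (v^2 + 12*I*v - 35)/(v^2 - 3*I*v + 10)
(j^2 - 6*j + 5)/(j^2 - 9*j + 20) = (j - 1)/(j - 4)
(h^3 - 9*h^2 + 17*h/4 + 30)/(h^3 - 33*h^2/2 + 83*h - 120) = (h + 3/2)/(h - 6)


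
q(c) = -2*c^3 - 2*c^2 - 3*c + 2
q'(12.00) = -915.00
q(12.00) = -3778.00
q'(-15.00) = -1293.00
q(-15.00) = 6347.00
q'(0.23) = -4.24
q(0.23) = 1.18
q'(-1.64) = -12.58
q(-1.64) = 10.36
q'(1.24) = -17.19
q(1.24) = -8.61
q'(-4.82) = -123.11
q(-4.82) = 193.96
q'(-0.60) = -2.76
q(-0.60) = 3.51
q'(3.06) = -71.42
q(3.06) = -83.21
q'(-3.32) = -55.85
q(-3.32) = 63.10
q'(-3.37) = -57.66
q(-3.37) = 65.94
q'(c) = -6*c^2 - 4*c - 3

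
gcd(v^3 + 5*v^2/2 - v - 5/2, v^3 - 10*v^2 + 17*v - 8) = v - 1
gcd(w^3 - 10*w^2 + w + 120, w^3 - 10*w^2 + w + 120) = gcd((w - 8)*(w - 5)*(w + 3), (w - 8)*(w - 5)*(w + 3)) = w^3 - 10*w^2 + w + 120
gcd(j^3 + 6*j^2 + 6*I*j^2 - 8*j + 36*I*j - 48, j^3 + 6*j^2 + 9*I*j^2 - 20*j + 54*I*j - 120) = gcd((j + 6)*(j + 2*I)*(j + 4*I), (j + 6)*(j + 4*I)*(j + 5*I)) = j^2 + j*(6 + 4*I) + 24*I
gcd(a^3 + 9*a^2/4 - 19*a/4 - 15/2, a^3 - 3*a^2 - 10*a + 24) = a^2 + a - 6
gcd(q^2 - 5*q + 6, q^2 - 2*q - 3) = q - 3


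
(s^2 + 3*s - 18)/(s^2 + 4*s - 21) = (s + 6)/(s + 7)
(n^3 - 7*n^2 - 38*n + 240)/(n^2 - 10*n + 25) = (n^2 - 2*n - 48)/(n - 5)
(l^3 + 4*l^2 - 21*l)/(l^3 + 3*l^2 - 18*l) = (l + 7)/(l + 6)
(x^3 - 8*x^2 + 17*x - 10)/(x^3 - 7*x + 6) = (x - 5)/(x + 3)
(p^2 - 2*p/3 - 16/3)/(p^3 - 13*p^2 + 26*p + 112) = (p - 8/3)/(p^2 - 15*p + 56)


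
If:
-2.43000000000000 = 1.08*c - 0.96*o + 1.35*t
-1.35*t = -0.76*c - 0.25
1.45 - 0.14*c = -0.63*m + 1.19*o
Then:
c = 1.77631578947368*t - 0.328947368421053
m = 6.82565789473684*t + 1.70755012531328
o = 3.40460526315789*t + 2.16118421052632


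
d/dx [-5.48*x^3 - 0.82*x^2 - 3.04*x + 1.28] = -16.44*x^2 - 1.64*x - 3.04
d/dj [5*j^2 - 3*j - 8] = 10*j - 3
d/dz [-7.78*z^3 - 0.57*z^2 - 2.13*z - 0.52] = -23.34*z^2 - 1.14*z - 2.13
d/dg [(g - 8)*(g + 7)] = 2*g - 1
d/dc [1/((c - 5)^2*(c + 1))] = -(3*c - 3)/((c - 5)^3*(c + 1)^2)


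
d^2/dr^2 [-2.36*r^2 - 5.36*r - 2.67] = -4.72000000000000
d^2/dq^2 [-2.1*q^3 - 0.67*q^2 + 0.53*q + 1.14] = -12.6*q - 1.34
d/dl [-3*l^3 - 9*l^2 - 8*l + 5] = -9*l^2 - 18*l - 8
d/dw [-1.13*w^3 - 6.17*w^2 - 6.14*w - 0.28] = -3.39*w^2 - 12.34*w - 6.14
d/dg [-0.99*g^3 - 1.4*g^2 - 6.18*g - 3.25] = -2.97*g^2 - 2.8*g - 6.18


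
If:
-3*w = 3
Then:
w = -1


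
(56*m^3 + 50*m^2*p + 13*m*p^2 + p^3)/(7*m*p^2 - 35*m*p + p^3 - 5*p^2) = (8*m^2 + 6*m*p + p^2)/(p*(p - 5))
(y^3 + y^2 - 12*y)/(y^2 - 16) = y*(y - 3)/(y - 4)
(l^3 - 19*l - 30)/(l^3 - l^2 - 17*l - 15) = (l + 2)/(l + 1)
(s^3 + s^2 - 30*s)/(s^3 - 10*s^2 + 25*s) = (s + 6)/(s - 5)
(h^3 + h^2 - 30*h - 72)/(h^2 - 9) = (h^2 - 2*h - 24)/(h - 3)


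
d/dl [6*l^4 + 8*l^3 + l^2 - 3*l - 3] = 24*l^3 + 24*l^2 + 2*l - 3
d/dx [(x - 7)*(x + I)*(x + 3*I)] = 3*x^2 + x*(-14 + 8*I) - 3 - 28*I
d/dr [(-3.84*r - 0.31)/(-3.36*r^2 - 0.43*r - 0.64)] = (-12.9024*r^2 - 2.0832*r + 2.3243)/(11.2896*r^4 + 2.8896*r^3 + 4.4857*r^2 + 0.5504*r + 0.4096)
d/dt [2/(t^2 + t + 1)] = 2*(-2*t - 1)/(t^2 + t + 1)^2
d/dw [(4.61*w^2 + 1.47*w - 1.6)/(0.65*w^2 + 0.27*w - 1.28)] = (0.2892*w^2 - 9.7216*w - 1.4496)/(0.4225*w^4 + 0.351*w^3 - 1.5911*w^2 - 0.6912*w + 1.6384)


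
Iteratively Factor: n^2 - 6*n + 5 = (n - 5)*(n - 1)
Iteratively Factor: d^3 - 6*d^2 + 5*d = (d)*(d^2 - 6*d + 5) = d*(d - 5)*(d - 1)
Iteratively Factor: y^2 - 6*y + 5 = (y - 5)*(y - 1)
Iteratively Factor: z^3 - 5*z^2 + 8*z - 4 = (z - 1)*(z^2 - 4*z + 4) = (z - 2)*(z - 1)*(z - 2)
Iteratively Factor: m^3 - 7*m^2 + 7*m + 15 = (m - 3)*(m^2 - 4*m - 5) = (m - 5)*(m - 3)*(m + 1)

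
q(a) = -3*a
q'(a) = -3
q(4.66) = -13.98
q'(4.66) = -3.00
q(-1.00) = 3.00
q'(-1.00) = -3.00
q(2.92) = -8.76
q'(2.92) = -3.00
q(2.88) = -8.64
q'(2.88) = -3.00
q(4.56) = -13.68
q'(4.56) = -3.00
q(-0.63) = 1.89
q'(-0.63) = -3.00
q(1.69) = -5.07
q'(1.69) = -3.00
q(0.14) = -0.42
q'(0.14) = -3.00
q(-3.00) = 9.00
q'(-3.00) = -3.00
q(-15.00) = 45.00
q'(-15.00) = -3.00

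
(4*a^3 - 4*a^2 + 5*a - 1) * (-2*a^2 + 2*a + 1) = -8*a^5 + 16*a^4 - 14*a^3 + 8*a^2 + 3*a - 1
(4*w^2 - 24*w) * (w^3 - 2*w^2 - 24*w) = 4*w^5 - 32*w^4 - 48*w^3 + 576*w^2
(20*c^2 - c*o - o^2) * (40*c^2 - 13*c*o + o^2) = 800*c^4 - 300*c^3*o - 7*c^2*o^2 + 12*c*o^3 - o^4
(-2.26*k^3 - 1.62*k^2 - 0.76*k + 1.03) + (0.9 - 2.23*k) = -2.26*k^3 - 1.62*k^2 - 2.99*k + 1.93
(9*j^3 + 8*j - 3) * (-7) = -63*j^3 - 56*j + 21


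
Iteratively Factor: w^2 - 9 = (w - 3)*(w + 3)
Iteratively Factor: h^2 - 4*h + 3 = (h - 3)*(h - 1)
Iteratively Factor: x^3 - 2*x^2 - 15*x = (x)*(x^2 - 2*x - 15) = x*(x + 3)*(x - 5)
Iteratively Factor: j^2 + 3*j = (j)*(j + 3)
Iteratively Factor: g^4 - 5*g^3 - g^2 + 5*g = (g - 1)*(g^3 - 4*g^2 - 5*g) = (g - 5)*(g - 1)*(g^2 + g) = (g - 5)*(g - 1)*(g + 1)*(g)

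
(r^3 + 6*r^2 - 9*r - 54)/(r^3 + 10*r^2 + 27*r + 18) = (r - 3)/(r + 1)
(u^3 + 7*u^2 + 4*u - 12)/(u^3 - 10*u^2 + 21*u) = (u^3 + 7*u^2 + 4*u - 12)/(u*(u^2 - 10*u + 21))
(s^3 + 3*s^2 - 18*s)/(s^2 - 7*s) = (s^2 + 3*s - 18)/(s - 7)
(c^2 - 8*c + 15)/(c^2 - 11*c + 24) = (c - 5)/(c - 8)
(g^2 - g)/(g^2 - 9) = g*(g - 1)/(g^2 - 9)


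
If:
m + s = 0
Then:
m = -s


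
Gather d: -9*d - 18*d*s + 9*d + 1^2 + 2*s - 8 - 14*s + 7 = -18*d*s - 12*s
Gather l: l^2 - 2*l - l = l^2 - 3*l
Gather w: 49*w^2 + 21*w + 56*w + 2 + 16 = 49*w^2 + 77*w + 18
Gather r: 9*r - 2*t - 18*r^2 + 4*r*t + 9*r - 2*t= -18*r^2 + r*(4*t + 18) - 4*t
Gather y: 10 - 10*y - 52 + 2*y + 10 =-8*y - 32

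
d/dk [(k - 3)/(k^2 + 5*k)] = (-k^2 + 6*k + 15)/(k^2*(k^2 + 10*k + 25))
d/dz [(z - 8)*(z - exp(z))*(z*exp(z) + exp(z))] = ((1 - exp(z))*(z - 8)*(z + 1) + (z - 8)*(z + 2)*(z - exp(z)) + (z + 1)*(z - exp(z)))*exp(z)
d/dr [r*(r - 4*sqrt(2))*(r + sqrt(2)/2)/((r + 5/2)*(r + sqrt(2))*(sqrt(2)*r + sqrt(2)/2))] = 2*(12*sqrt(2)*r^4 + 36*r^4 + 48*r^3 + 42*sqrt(2)*r^3 - 36*sqrt(2)*r^2 + 27*r^2 - 70*sqrt(2)*r - 40)/(16*r^6 + 32*sqrt(2)*r^5 + 96*r^5 + 216*r^4 + 192*sqrt(2)*r^4 + 312*r^3 + 368*sqrt(2)*r^3 + 240*sqrt(2)*r^2 + 393*r^2 + 50*sqrt(2)*r + 240*r + 50)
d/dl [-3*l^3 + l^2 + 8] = l*(2 - 9*l)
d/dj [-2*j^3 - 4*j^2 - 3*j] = -6*j^2 - 8*j - 3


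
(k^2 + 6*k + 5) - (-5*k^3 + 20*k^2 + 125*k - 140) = 5*k^3 - 19*k^2 - 119*k + 145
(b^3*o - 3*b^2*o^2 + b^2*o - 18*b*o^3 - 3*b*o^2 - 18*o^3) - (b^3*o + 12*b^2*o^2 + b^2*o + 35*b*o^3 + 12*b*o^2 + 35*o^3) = -15*b^2*o^2 - 53*b*o^3 - 15*b*o^2 - 53*o^3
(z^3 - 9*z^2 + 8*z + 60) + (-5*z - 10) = z^3 - 9*z^2 + 3*z + 50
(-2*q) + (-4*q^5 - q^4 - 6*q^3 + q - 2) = -4*q^5 - q^4 - 6*q^3 - q - 2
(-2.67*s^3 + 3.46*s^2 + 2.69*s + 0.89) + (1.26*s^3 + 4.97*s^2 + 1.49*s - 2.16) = -1.41*s^3 + 8.43*s^2 + 4.18*s - 1.27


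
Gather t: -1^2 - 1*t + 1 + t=0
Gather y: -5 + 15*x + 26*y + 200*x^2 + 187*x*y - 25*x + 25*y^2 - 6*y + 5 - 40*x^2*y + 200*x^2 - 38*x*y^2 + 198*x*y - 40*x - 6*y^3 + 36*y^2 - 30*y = 400*x^2 - 50*x - 6*y^3 + y^2*(61 - 38*x) + y*(-40*x^2 + 385*x - 10)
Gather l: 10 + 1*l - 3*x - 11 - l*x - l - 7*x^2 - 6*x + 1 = -l*x - 7*x^2 - 9*x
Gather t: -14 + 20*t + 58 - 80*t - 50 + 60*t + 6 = 0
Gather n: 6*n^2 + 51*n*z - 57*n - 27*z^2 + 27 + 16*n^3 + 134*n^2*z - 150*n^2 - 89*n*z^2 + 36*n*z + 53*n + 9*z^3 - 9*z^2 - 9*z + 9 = 16*n^3 + n^2*(134*z - 144) + n*(-89*z^2 + 87*z - 4) + 9*z^3 - 36*z^2 - 9*z + 36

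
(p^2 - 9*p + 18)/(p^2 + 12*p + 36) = (p^2 - 9*p + 18)/(p^2 + 12*p + 36)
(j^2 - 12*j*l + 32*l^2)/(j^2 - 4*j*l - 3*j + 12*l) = (j - 8*l)/(j - 3)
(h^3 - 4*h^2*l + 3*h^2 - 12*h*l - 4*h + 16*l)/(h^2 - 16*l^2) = (h^2 + 3*h - 4)/(h + 4*l)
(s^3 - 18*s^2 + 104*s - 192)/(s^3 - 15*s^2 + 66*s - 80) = (s^2 - 10*s + 24)/(s^2 - 7*s + 10)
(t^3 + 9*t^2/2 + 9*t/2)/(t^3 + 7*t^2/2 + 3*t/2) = (2*t + 3)/(2*t + 1)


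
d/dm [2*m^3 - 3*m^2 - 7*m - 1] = 6*m^2 - 6*m - 7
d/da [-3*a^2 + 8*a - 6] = 8 - 6*a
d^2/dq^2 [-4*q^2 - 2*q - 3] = -8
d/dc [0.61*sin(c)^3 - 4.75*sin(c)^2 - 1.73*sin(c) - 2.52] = (1.83*sin(c)^2 - 9.5*sin(c) - 1.73)*cos(c)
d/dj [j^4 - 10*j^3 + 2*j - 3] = 4*j^3 - 30*j^2 + 2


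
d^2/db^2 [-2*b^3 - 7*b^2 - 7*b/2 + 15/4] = -12*b - 14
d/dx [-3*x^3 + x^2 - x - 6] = -9*x^2 + 2*x - 1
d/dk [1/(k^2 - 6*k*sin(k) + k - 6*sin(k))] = (6*k*cos(k) - 2*k + 6*sqrt(2)*sin(k + pi/4) - 1)/((k + 1)^2*(k - 6*sin(k))^2)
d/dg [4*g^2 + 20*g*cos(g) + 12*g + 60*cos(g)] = -20*g*sin(g) + 8*g - 60*sin(g) + 20*cos(g) + 12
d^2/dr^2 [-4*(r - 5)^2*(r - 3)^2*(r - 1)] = -80*r^3 + 816*r^2 - 2640*r + 2672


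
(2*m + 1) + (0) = 2*m + 1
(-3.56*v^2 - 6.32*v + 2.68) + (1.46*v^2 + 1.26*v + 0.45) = -2.1*v^2 - 5.06*v + 3.13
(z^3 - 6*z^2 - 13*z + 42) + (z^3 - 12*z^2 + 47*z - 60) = 2*z^3 - 18*z^2 + 34*z - 18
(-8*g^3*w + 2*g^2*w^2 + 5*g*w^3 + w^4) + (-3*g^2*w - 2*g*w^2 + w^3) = -8*g^3*w + 2*g^2*w^2 - 3*g^2*w + 5*g*w^3 - 2*g*w^2 + w^4 + w^3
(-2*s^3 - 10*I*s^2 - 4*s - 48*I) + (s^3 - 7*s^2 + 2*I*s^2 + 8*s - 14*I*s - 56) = -s^3 - 7*s^2 - 8*I*s^2 + 4*s - 14*I*s - 56 - 48*I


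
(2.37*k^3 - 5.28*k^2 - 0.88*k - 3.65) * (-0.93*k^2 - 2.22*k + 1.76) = -2.2041*k^5 - 0.351000000000001*k^4 + 16.7112*k^3 - 3.9447*k^2 + 6.5542*k - 6.424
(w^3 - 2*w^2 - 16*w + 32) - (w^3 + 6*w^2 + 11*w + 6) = -8*w^2 - 27*w + 26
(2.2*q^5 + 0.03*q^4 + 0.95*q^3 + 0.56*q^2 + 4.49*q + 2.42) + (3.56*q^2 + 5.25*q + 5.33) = 2.2*q^5 + 0.03*q^4 + 0.95*q^3 + 4.12*q^2 + 9.74*q + 7.75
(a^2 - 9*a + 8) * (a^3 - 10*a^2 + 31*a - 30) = a^5 - 19*a^4 + 129*a^3 - 389*a^2 + 518*a - 240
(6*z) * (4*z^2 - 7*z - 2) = 24*z^3 - 42*z^2 - 12*z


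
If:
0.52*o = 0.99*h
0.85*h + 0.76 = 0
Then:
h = -0.89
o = -1.70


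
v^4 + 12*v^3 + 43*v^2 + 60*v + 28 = (v + 1)*(v + 2)^2*(v + 7)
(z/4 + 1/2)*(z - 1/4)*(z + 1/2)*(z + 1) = z^4/4 + 13*z^3/16 + 21*z^2/32 + z/32 - 1/16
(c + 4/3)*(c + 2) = c^2 + 10*c/3 + 8/3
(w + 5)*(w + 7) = w^2 + 12*w + 35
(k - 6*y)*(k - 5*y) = k^2 - 11*k*y + 30*y^2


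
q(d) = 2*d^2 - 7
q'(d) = 4*d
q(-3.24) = 14.00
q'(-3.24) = -12.96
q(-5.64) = 56.62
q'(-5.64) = -22.56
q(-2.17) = 2.42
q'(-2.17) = -8.68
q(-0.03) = -7.00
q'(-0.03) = -0.12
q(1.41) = -3.02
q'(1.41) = 5.64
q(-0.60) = -6.28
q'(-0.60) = -2.40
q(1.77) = -0.73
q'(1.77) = 7.08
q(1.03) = -4.88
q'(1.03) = 4.12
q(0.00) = -7.00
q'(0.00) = 0.00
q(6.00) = 65.00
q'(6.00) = 24.00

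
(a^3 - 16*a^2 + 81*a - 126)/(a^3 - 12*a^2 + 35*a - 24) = (a^2 - 13*a + 42)/(a^2 - 9*a + 8)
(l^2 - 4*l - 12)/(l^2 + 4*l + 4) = (l - 6)/(l + 2)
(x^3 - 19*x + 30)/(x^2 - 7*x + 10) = (x^2 + 2*x - 15)/(x - 5)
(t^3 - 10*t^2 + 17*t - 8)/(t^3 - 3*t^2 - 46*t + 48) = (t - 1)/(t + 6)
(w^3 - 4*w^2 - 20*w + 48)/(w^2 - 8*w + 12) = w + 4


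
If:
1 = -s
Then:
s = -1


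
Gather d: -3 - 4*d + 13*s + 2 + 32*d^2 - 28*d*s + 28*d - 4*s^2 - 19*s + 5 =32*d^2 + d*(24 - 28*s) - 4*s^2 - 6*s + 4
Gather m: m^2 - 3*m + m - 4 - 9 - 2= m^2 - 2*m - 15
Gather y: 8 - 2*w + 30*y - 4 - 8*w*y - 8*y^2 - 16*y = -2*w - 8*y^2 + y*(14 - 8*w) + 4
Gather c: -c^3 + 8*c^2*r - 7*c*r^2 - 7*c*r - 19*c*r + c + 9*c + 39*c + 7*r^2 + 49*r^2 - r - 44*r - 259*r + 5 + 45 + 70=-c^3 + 8*c^2*r + c*(-7*r^2 - 26*r + 49) + 56*r^2 - 304*r + 120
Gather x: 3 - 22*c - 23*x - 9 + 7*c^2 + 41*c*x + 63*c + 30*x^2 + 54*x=7*c^2 + 41*c + 30*x^2 + x*(41*c + 31) - 6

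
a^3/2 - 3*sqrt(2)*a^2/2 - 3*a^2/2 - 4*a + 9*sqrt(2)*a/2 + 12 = (a/2 + sqrt(2)/2)*(a - 3)*(a - 4*sqrt(2))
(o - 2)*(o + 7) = o^2 + 5*o - 14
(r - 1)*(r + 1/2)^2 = r^3 - 3*r/4 - 1/4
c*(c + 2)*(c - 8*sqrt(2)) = c^3 - 8*sqrt(2)*c^2 + 2*c^2 - 16*sqrt(2)*c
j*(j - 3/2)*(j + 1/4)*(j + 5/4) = j^4 - 31*j^2/16 - 15*j/32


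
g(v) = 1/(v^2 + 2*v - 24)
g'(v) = (-2*v - 2)/(v^2 + 2*v - 24)^2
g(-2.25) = -0.04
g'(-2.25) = 0.00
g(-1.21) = -0.04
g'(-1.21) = 0.00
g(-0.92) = -0.04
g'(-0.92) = -0.00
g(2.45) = -0.08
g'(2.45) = -0.04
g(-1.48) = -0.04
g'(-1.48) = 0.00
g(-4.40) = -0.07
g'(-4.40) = 0.04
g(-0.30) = -0.04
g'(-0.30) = -0.00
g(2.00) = -0.06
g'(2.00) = -0.02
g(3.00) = -0.11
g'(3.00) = -0.10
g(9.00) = 0.01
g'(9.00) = 0.00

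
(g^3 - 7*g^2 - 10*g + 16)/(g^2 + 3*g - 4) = (g^2 - 6*g - 16)/(g + 4)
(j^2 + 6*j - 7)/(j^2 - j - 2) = (-j^2 - 6*j + 7)/(-j^2 + j + 2)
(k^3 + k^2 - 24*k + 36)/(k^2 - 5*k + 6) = k + 6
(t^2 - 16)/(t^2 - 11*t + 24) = (t^2 - 16)/(t^2 - 11*t + 24)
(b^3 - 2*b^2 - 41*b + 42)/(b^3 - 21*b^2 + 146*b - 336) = (b^2 + 5*b - 6)/(b^2 - 14*b + 48)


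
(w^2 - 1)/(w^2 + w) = (w - 1)/w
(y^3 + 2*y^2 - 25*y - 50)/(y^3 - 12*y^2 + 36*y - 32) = (y^3 + 2*y^2 - 25*y - 50)/(y^3 - 12*y^2 + 36*y - 32)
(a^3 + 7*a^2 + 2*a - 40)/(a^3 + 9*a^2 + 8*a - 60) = (a + 4)/(a + 6)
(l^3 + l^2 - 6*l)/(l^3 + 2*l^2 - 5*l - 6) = l/(l + 1)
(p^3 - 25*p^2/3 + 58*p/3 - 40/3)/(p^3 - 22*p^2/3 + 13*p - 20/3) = (p - 2)/(p - 1)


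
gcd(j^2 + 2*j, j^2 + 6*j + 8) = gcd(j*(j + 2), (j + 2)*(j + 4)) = j + 2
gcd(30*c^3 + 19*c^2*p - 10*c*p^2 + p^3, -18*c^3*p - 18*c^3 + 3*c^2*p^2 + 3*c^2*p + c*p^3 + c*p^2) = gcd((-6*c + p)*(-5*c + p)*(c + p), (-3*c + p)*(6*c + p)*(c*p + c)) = 1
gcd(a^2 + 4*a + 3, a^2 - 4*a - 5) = a + 1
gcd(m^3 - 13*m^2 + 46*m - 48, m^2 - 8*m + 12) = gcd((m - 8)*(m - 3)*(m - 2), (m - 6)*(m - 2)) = m - 2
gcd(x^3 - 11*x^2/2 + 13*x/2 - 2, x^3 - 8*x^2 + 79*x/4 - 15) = x - 4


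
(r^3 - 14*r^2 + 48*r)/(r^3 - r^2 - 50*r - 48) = r*(r - 6)/(r^2 + 7*r + 6)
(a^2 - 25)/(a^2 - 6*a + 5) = (a + 5)/(a - 1)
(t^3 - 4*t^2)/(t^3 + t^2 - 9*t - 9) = t^2*(t - 4)/(t^3 + t^2 - 9*t - 9)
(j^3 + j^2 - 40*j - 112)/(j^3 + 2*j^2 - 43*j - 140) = (j + 4)/(j + 5)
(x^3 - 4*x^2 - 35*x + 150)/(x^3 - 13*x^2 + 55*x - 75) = (x + 6)/(x - 3)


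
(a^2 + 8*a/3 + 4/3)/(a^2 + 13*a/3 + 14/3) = (3*a + 2)/(3*a + 7)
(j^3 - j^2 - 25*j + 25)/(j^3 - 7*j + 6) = (j^2 - 25)/(j^2 + j - 6)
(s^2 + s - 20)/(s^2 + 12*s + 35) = (s - 4)/(s + 7)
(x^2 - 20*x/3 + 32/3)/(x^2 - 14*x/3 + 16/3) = (x - 4)/(x - 2)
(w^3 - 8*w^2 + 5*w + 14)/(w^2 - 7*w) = w - 1 - 2/w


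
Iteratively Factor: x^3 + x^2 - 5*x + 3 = (x - 1)*(x^2 + 2*x - 3) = (x - 1)*(x + 3)*(x - 1)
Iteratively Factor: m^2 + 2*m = (m + 2)*(m)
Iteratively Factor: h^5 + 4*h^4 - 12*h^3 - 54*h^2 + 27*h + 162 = (h - 3)*(h^4 + 7*h^3 + 9*h^2 - 27*h - 54) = (h - 3)*(h - 2)*(h^3 + 9*h^2 + 27*h + 27) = (h - 3)*(h - 2)*(h + 3)*(h^2 + 6*h + 9) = (h - 3)*(h - 2)*(h + 3)^2*(h + 3)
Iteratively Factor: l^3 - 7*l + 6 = (l - 2)*(l^2 + 2*l - 3) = (l - 2)*(l - 1)*(l + 3)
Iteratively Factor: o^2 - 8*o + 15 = (o - 5)*(o - 3)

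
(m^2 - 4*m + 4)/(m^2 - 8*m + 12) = (m - 2)/(m - 6)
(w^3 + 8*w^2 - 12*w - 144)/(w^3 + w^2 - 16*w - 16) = (w^2 + 12*w + 36)/(w^2 + 5*w + 4)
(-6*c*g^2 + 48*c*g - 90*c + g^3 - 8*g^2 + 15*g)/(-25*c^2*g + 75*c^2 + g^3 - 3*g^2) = (6*c*g - 30*c - g^2 + 5*g)/(25*c^2 - g^2)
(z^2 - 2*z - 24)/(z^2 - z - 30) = (z + 4)/(z + 5)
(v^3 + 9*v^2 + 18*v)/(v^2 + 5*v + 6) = v*(v + 6)/(v + 2)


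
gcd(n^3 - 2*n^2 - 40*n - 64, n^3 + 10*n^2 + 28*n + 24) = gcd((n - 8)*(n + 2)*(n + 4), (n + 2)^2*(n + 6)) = n + 2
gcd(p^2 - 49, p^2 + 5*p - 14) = p + 7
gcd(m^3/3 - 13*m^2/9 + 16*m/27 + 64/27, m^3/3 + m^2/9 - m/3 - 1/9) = m + 1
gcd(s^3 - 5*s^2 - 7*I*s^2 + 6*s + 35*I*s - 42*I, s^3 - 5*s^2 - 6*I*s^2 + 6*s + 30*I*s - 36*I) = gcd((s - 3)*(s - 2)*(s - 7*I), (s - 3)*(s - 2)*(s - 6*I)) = s^2 - 5*s + 6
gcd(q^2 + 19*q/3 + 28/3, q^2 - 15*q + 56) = 1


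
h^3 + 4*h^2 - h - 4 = (h - 1)*(h + 1)*(h + 4)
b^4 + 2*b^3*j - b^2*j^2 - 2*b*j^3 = b*(b - j)*(b + j)*(b + 2*j)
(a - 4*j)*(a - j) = a^2 - 5*a*j + 4*j^2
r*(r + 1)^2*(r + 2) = r^4 + 4*r^3 + 5*r^2 + 2*r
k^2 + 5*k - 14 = (k - 2)*(k + 7)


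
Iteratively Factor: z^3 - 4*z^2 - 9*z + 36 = (z - 4)*(z^2 - 9) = (z - 4)*(z - 3)*(z + 3)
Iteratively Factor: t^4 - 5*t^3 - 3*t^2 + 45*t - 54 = (t + 3)*(t^3 - 8*t^2 + 21*t - 18) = (t - 2)*(t + 3)*(t^2 - 6*t + 9) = (t - 3)*(t - 2)*(t + 3)*(t - 3)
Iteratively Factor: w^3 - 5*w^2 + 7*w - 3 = (w - 3)*(w^2 - 2*w + 1) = (w - 3)*(w - 1)*(w - 1)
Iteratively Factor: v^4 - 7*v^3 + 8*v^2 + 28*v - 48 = (v + 2)*(v^3 - 9*v^2 + 26*v - 24) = (v - 4)*(v + 2)*(v^2 - 5*v + 6) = (v - 4)*(v - 2)*(v + 2)*(v - 3)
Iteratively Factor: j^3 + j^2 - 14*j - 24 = (j + 3)*(j^2 - 2*j - 8) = (j + 2)*(j + 3)*(j - 4)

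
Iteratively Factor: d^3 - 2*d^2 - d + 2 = (d - 2)*(d^2 - 1) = (d - 2)*(d + 1)*(d - 1)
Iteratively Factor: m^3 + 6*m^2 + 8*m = (m + 4)*(m^2 + 2*m) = (m + 2)*(m + 4)*(m)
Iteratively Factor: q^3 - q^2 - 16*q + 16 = (q - 4)*(q^2 + 3*q - 4) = (q - 4)*(q - 1)*(q + 4)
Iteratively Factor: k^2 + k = (k + 1)*(k)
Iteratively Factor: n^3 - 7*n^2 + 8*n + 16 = (n - 4)*(n^2 - 3*n - 4) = (n - 4)^2*(n + 1)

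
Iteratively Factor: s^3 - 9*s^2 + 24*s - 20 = (s - 2)*(s^2 - 7*s + 10) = (s - 2)^2*(s - 5)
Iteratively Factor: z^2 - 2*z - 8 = (z + 2)*(z - 4)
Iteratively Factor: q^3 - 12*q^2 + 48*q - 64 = (q - 4)*(q^2 - 8*q + 16) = (q - 4)^2*(q - 4)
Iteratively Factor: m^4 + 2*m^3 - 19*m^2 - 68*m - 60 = (m + 2)*(m^3 - 19*m - 30) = (m + 2)^2*(m^2 - 2*m - 15) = (m + 2)^2*(m + 3)*(m - 5)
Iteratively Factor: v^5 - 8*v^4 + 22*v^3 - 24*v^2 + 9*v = (v)*(v^4 - 8*v^3 + 22*v^2 - 24*v + 9) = v*(v - 3)*(v^3 - 5*v^2 + 7*v - 3) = v*(v - 3)^2*(v^2 - 2*v + 1) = v*(v - 3)^2*(v - 1)*(v - 1)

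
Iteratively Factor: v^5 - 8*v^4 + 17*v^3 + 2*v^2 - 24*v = (v - 2)*(v^4 - 6*v^3 + 5*v^2 + 12*v) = (v - 3)*(v - 2)*(v^3 - 3*v^2 - 4*v) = (v - 3)*(v - 2)*(v + 1)*(v^2 - 4*v) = v*(v - 3)*(v - 2)*(v + 1)*(v - 4)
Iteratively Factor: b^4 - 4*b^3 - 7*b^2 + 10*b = (b - 5)*(b^3 + b^2 - 2*b) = (b - 5)*(b - 1)*(b^2 + 2*b) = (b - 5)*(b - 1)*(b + 2)*(b)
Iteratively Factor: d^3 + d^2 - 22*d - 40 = (d - 5)*(d^2 + 6*d + 8) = (d - 5)*(d + 2)*(d + 4)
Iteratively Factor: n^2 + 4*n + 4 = (n + 2)*(n + 2)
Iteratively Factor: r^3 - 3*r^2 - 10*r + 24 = (r - 2)*(r^2 - r - 12) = (r - 2)*(r + 3)*(r - 4)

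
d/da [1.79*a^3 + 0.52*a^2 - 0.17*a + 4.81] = 5.37*a^2 + 1.04*a - 0.17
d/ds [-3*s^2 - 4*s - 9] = -6*s - 4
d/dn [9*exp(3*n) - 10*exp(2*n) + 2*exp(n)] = (27*exp(2*n) - 20*exp(n) + 2)*exp(n)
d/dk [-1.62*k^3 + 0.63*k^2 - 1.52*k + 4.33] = -4.86*k^2 + 1.26*k - 1.52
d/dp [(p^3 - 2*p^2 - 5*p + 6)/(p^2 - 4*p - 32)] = (p^4 - 8*p^3 - 83*p^2 + 116*p + 184)/(p^4 - 8*p^3 - 48*p^2 + 256*p + 1024)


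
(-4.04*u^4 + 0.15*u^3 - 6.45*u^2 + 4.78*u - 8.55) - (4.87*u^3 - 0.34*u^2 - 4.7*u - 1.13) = -4.04*u^4 - 4.72*u^3 - 6.11*u^2 + 9.48*u - 7.42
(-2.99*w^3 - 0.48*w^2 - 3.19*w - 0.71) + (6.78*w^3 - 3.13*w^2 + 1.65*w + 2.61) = 3.79*w^3 - 3.61*w^2 - 1.54*w + 1.9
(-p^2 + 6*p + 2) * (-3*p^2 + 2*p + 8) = 3*p^4 - 20*p^3 - 2*p^2 + 52*p + 16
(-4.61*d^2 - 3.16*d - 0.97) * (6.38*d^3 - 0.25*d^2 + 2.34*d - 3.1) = -29.4118*d^5 - 19.0083*d^4 - 16.186*d^3 + 7.1391*d^2 + 7.5262*d + 3.007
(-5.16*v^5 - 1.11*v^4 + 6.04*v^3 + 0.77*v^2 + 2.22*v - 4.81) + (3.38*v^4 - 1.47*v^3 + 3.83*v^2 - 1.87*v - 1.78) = -5.16*v^5 + 2.27*v^4 + 4.57*v^3 + 4.6*v^2 + 0.35*v - 6.59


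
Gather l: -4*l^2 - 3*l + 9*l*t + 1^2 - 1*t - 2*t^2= -4*l^2 + l*(9*t - 3) - 2*t^2 - t + 1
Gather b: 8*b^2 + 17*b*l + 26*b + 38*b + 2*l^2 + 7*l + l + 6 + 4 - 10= 8*b^2 + b*(17*l + 64) + 2*l^2 + 8*l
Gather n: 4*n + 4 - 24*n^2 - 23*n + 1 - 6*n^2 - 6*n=-30*n^2 - 25*n + 5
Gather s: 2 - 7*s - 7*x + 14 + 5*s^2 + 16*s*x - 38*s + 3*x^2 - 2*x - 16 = 5*s^2 + s*(16*x - 45) + 3*x^2 - 9*x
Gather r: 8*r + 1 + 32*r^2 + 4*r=32*r^2 + 12*r + 1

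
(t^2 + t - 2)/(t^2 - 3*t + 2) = (t + 2)/(t - 2)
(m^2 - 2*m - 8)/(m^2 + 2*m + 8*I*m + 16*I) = (m - 4)/(m + 8*I)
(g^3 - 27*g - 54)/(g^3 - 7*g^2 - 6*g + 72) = (g + 3)/(g - 4)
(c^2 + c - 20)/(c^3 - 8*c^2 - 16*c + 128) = (c + 5)/(c^2 - 4*c - 32)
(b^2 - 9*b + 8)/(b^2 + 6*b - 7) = (b - 8)/(b + 7)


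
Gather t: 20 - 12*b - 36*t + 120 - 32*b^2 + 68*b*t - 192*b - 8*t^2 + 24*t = -32*b^2 - 204*b - 8*t^2 + t*(68*b - 12) + 140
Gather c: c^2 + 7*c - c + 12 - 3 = c^2 + 6*c + 9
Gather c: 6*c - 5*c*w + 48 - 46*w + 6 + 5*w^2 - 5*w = c*(6 - 5*w) + 5*w^2 - 51*w + 54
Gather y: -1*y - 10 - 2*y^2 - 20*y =-2*y^2 - 21*y - 10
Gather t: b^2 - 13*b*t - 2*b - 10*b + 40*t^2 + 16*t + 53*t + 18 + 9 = b^2 - 12*b + 40*t^2 + t*(69 - 13*b) + 27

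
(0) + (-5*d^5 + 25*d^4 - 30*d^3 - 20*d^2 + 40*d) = -5*d^5 + 25*d^4 - 30*d^3 - 20*d^2 + 40*d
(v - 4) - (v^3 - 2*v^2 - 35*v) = -v^3 + 2*v^2 + 36*v - 4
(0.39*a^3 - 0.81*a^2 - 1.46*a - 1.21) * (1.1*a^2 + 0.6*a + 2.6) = 0.429*a^5 - 0.657*a^4 - 1.078*a^3 - 4.313*a^2 - 4.522*a - 3.146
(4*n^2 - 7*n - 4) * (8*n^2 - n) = 32*n^4 - 60*n^3 - 25*n^2 + 4*n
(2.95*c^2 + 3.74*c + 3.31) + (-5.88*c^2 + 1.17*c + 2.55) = -2.93*c^2 + 4.91*c + 5.86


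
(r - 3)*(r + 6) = r^2 + 3*r - 18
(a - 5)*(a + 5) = a^2 - 25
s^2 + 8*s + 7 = (s + 1)*(s + 7)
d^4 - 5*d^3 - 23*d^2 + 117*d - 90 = (d - 6)*(d - 3)*(d - 1)*(d + 5)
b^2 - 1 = (b - 1)*(b + 1)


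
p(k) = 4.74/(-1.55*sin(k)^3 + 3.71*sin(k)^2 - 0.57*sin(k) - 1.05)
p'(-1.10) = 1.91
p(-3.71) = -9.05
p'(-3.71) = 30.26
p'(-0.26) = 31.94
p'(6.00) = 42.52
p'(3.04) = 0.55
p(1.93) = 11.96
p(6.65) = -5.58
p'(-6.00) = -5.71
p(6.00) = -8.36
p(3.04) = -4.42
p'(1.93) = 24.43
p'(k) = 4.74*(4.65*sin(k)^2*cos(k) - 7.42*sin(k)*cos(k) + 0.57*cos(k))/(-1.55*sin(k)^3 + 3.71*sin(k)^2 - 0.57*sin(k) - 1.05)^2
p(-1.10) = 1.35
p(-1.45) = 1.01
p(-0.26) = -7.50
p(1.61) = 8.81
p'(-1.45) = 0.33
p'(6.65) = -9.17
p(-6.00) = -4.97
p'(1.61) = 1.41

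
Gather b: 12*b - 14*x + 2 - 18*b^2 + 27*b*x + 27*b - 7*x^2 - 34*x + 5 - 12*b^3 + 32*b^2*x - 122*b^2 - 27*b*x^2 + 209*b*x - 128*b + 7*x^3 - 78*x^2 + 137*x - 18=-12*b^3 + b^2*(32*x - 140) + b*(-27*x^2 + 236*x - 89) + 7*x^3 - 85*x^2 + 89*x - 11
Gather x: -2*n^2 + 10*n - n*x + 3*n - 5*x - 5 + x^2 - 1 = -2*n^2 + 13*n + x^2 + x*(-n - 5) - 6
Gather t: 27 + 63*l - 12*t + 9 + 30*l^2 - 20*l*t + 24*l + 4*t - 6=30*l^2 + 87*l + t*(-20*l - 8) + 30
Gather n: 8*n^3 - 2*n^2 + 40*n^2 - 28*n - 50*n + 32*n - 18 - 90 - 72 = 8*n^3 + 38*n^2 - 46*n - 180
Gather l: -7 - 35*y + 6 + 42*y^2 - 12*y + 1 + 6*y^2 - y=48*y^2 - 48*y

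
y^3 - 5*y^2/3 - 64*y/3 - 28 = (y - 6)*(y + 2)*(y + 7/3)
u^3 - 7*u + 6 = (u - 2)*(u - 1)*(u + 3)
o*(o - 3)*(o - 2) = o^3 - 5*o^2 + 6*o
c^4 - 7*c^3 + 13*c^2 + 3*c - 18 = (c - 3)^2*(c - 2)*(c + 1)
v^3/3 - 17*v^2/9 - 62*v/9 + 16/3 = (v/3 + 1)*(v - 8)*(v - 2/3)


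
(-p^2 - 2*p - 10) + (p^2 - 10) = -2*p - 20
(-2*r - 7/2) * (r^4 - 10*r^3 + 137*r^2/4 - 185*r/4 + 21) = -2*r^5 + 33*r^4/2 - 67*r^3/2 - 219*r^2/8 + 959*r/8 - 147/2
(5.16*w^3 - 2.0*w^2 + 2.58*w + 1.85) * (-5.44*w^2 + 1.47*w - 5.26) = -28.0704*w^5 + 18.4652*w^4 - 44.1168*w^3 + 4.2486*w^2 - 10.8513*w - 9.731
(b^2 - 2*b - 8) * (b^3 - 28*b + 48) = b^5 - 2*b^4 - 36*b^3 + 104*b^2 + 128*b - 384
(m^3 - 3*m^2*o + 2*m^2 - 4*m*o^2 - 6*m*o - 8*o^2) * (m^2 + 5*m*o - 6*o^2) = m^5 + 2*m^4*o + 2*m^4 - 25*m^3*o^2 + 4*m^3*o - 2*m^2*o^3 - 50*m^2*o^2 + 24*m*o^4 - 4*m*o^3 + 48*o^4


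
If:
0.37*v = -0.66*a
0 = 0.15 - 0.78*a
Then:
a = 0.19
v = -0.34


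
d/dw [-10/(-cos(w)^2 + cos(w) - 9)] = 10*(2*cos(w) - 1)*sin(w)/(sin(w)^2 + cos(w) - 10)^2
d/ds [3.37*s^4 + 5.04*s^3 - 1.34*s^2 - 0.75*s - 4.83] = 13.48*s^3 + 15.12*s^2 - 2.68*s - 0.75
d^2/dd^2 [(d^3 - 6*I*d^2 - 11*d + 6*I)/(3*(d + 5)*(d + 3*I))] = (d^3*(-26 + 90*I) + d^2*(-810 + 486*I) + d*(-1458 + 1170*I) - 1170 + 4542*I)/(3*d^6 + d^5*(45 + 27*I) + d^4*(144 + 405*I) + d^3*(-840 + 1944*I) + d^2*(-6075 + 2160*I) + d*(-10125 - 6075*I) - 10125*I)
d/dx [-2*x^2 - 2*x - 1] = -4*x - 2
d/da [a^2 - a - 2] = 2*a - 1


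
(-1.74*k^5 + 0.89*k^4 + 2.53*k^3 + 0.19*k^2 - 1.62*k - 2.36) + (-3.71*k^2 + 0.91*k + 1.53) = -1.74*k^5 + 0.89*k^4 + 2.53*k^3 - 3.52*k^2 - 0.71*k - 0.83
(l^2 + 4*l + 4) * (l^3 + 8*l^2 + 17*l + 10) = l^5 + 12*l^4 + 53*l^3 + 110*l^2 + 108*l + 40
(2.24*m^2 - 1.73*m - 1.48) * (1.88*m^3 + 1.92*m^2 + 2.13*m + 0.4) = 4.2112*m^5 + 1.0484*m^4 - 1.3328*m^3 - 5.6305*m^2 - 3.8444*m - 0.592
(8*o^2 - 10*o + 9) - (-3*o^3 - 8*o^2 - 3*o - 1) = 3*o^3 + 16*o^2 - 7*o + 10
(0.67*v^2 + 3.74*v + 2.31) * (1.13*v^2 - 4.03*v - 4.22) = 0.7571*v^4 + 1.5261*v^3 - 15.2893*v^2 - 25.0921*v - 9.7482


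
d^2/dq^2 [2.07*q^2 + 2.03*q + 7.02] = 4.14000000000000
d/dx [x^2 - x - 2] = 2*x - 1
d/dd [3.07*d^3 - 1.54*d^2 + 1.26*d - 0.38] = 9.21*d^2 - 3.08*d + 1.26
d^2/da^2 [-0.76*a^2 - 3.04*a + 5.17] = -1.52000000000000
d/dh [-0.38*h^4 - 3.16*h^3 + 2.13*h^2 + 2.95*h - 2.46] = -1.52*h^3 - 9.48*h^2 + 4.26*h + 2.95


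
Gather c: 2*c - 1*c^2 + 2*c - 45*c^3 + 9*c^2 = -45*c^3 + 8*c^2 + 4*c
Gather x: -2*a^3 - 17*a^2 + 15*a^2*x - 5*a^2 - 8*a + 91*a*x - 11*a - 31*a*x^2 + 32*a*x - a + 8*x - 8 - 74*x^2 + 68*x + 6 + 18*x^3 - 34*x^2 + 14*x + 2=-2*a^3 - 22*a^2 - 20*a + 18*x^3 + x^2*(-31*a - 108) + x*(15*a^2 + 123*a + 90)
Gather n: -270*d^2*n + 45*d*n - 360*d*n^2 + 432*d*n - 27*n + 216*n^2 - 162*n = n^2*(216 - 360*d) + n*(-270*d^2 + 477*d - 189)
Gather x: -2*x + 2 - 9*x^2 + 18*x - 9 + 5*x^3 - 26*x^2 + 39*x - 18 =5*x^3 - 35*x^2 + 55*x - 25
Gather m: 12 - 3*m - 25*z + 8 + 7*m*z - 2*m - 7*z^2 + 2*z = m*(7*z - 5) - 7*z^2 - 23*z + 20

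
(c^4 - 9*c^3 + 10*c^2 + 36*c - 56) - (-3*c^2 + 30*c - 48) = c^4 - 9*c^3 + 13*c^2 + 6*c - 8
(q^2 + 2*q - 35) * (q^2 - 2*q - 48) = q^4 - 87*q^2 - 26*q + 1680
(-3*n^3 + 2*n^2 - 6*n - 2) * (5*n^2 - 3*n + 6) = -15*n^5 + 19*n^4 - 54*n^3 + 20*n^2 - 30*n - 12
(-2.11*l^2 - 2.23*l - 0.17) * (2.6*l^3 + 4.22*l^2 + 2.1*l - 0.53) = -5.486*l^5 - 14.7022*l^4 - 14.2836*l^3 - 4.2821*l^2 + 0.8249*l + 0.0901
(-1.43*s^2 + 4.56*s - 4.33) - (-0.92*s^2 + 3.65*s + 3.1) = -0.51*s^2 + 0.91*s - 7.43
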